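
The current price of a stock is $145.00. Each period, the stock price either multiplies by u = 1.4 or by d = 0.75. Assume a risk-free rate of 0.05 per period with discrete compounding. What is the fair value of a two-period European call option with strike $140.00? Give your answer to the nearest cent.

$33.38

Risk-neutral probability p = (1 + 0.05 − 0.75)/(1.4 − 0.75) = 0.3000/0.6500 = 0.4615
Terminal stock prices: S_uu = 284.2, S_ud = 152.2, S_dd = 81.56
Terminal payoffs (S − K): max(144.2, 0) = 144.2, max(12.25, 0) = 12.25, max(-58.44, 0) = 0
Node u (S = 203): V_u = 1/1.05·[0.4615·144.2000 + 0.5385·12.2500] = 69.6667
Node d (S = 108.8): V_d = 1/1.05·[0.4615·12.2500 + 0.5385·0.0000] = 5.3846
Node 0 (S = 145): V_0 = 1/1.05·[0.4615·69.6667 + 0.5385·5.3846] = 33.3841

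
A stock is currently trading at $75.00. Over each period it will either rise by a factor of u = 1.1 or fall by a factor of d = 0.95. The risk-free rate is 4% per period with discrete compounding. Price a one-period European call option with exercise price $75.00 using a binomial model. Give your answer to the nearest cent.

$4.33

Risk-neutral probability p = (1 + 0.04 − 0.95)/(1.1 − 0.95) = 0.0900/0.1500 = 0.6000
Terminal stock prices: S_u = 82.5, S_d = 71.25
Terminal payoffs (S − K): max(7.5, 0) = 7.5, max(-3.75, 0) = 0
Node 0 (S = 75): V_0 = 1/1.04·[0.6000·7.5000 + 0.4000·0.0000] = 4.3269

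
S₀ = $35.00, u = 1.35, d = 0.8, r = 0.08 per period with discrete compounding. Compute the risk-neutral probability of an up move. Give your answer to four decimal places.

Risk-neutral probability p = (1 + 0.08 − 0.8)/(1.35 − 0.8) = 0.2800/0.5500 = 0.5091

p = 0.5091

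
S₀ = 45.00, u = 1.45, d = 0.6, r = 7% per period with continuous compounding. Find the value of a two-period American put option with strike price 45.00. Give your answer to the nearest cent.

Risk-neutral probability p = (e^0.07 − 0.6)/(1.45 − 0.6) = 0.4725/0.8500 = 0.5559
Terminal stock prices: S_uu = 94.61, S_ud = 39.15, S_dd = 16.2
Terminal payoffs (K − S): max(-49.61, 0) = 0, max(5.85, 0) = 5.85, max(28.8, 0) = 28.8
Node u (S = 65.25): continuation = e^(−0.07)·[0.5559·0.0000 + 0.4441·5.8500] = 2.4224; exercise value = 0.0000 ≤ continuation, so V_u = 2.4224
Node d (S = 27): continuation = e^(−0.07)·[0.5559·5.8500 + 0.4441·28.8000] = 14.9577; exercise value = 18.0000 > continuation, so V_d = 18.0000 (exercise)
Node 0 (S = 45): continuation = e^(−0.07)·[0.5559·2.4224 + 0.4441·18.0000] = 8.7091; exercise value = 0.0000 ≤ continuation, so V_0 = 8.7091

8.71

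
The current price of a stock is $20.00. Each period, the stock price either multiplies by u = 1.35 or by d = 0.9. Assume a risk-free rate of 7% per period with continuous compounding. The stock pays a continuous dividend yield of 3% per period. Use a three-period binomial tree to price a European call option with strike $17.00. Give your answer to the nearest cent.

$5.13

Per-period risk-free factor R = e^0.07 = 1.0725; dividend-adjusted growth = e^(0.07−0.03) = 1.0408.
Risk-neutral probability p = (1.0408 − 0.9)/(1.35 − 0.9) = 0.1408/0.4500 = 0.3129
Terminal stock prices: S_uuu = 49.21, S_uud = 32.81, S_udd = 21.87, S_ddd = 14.58
Terminal payoffs (S − K): max(32.21, 0) = 32.21, max(15.81, 0) = 15.81, max(4.87, 0) = 4.87, max(-2.42, 0) = 0
Node uu (S = 36.45): V_uu = e^(−0.07)·[0.3129·32.2075 + 0.6871·15.8050] = 19.5220
Node ud (S = 24.3): V_ud = e^(−0.07)·[0.3129·15.8050 + 0.6871·4.8700] = 7.7311
Node dd (S = 16.2): V_dd = e^(−0.07)·[0.3129·4.8700 + 0.6871·0.0000] = 1.4209
Node u (S = 27): V_u = e^(−0.07)·[0.3129·19.5220 + 0.6871·7.7311] = 10.6486
Node d (S = 18): V_d = e^(−0.07)·[0.3129·7.7311 + 0.6871·1.4209] = 3.1659
Node 0 (S = 20): V_0 = e^(−0.07)·[0.3129·10.6486 + 0.6871·3.1659] = 5.1350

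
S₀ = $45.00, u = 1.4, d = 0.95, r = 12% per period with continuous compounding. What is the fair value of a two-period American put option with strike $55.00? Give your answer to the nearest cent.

$10.00

Risk-neutral probability p = (e^0.12 − 0.95)/(1.4 − 0.95) = 0.1775/0.4500 = 0.3944
Terminal stock prices: S_uu = 88.2, S_ud = 59.85, S_dd = 40.61
Terminal payoffs (K − S): max(-33.2, 0) = 0, max(-4.85, 0) = 0, max(14.39, 0) = 14.39
Node u (S = 63): continuation = e^(−0.12)·[0.3944·0.0000 + 0.6056·0.0000] = 0.0000; exercise value = 0.0000 ≤ continuation, so V_u = 0.0000
Node d (S = 42.75): continuation = e^(−0.12)·[0.3944·0.0000 + 0.6056·14.3875] = 7.7273; exercise value = 12.2500 > continuation, so V_d = 12.2500 (exercise)
Node 0 (S = 45): continuation = e^(−0.12)·[0.3944·0.0000 + 0.6056·12.2500] = 6.5793; exercise value = 10.0000 > continuation, so V_0 = 10.0000 (exercise)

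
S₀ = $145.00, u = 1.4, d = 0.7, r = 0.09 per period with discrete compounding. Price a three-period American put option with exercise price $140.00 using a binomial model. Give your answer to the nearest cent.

$19.06

Risk-neutral probability p = (1 + 0.09 − 0.7)/(1.4 − 0.7) = 0.3900/0.7000 = 0.5571
Terminal stock prices: S_uuu = 397.9, S_uud = 198.9, S_udd = 99.47, S_ddd = 49.73
Terminal payoffs (K − S): max(-257.9, 0) = 0, max(-58.94, 0) = 0, max(40.53, 0) = 40.53, max(90.27, 0) = 90.27
Node uu (S = 284.2): continuation = 1/1.09·[0.5571·0.0000 + 0.4429·0.0000] = 0.0000; exercise value = 0.0000 ≤ continuation, so V_uu = 0.0000
Node ud (S = 142.1): continuation = 1/1.09·[0.5571·0.0000 + 0.4429·40.5300] = 16.4670; exercise value = 0.0000 ≤ continuation, so V_ud = 16.4670
Node dd (S = 71.05): continuation = 1/1.09·[0.5571·40.5300 + 0.4429·90.2650] = 57.3904; exercise value = 68.9500 > continuation, so V_dd = 68.9500 (exercise)
Node u (S = 203): continuation = 1/1.09·[0.5571·0.0000 + 0.4429·16.4670] = 6.6904; exercise value = 0.0000 ≤ continuation, so V_u = 6.6904
Node d (S = 101.5): continuation = 1/1.09·[0.5571·16.4670 + 0.4429·68.9500] = 36.4307; exercise value = 38.5000 > continuation, so V_d = 38.5000 (exercise)
Node 0 (S = 145): continuation = 1/1.09·[0.5571·6.6904 + 0.4429·38.5000] = 19.0619; exercise value = 0.0000 ≤ continuation, so V_0 = 19.0619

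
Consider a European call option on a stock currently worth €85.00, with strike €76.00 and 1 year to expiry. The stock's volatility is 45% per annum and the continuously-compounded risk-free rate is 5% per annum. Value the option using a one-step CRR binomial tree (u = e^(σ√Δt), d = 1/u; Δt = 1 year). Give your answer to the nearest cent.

CRR parameters: u = e^(σ√Δt) = e^(0.45·√1) = 1.5683, d = 1/u = 0.6376
Per-period rate: rΔt = 0.05·1 = 0.05, so R = e^0.05 = 1.0513
Risk-neutral probability p = (e^0.05 − 0.6376)/(1.5683 − 0.6376) = 0.4136/0.9307 = 0.4445
Terminal stock prices: S_u = 133.3, S_d = 54.2
Terminal payoffs (S − K): max(57.31, 0) = 57.31, max(-21.8, 0) = 0
Node 0 (S = 85): V_0 = e^(−0.05)·[0.4445·57.3065 + 0.5555·0.0000] = 24.2277

€24.23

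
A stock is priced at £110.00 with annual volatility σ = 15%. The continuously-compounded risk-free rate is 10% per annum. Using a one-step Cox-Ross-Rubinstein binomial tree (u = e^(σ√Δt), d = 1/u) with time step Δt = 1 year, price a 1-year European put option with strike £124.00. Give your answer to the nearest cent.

CRR parameters: u = e^(σ√Δt) = e^(0.15·√1) = 1.1618, d = 1/u = 0.8607
Per-period rate: rΔt = 0.1·1 = 0.1, so R = e^0.1 = 1.1052
Risk-neutral probability p = (e^0.1 − 0.8607)/(1.1618 − 0.8607) = 0.2445/0.3011 = 0.8118
Terminal stock prices: S_u = 127.8, S_d = 94.68
Terminal payoffs (K − S): max(-3.802, 0) = 0, max(29.32, 0) = 29.32
Node 0 (S = 110): V_0 = e^(−0.1)·[0.8118·0.0000 + 0.1882·29.3221] = 4.9925

£4.99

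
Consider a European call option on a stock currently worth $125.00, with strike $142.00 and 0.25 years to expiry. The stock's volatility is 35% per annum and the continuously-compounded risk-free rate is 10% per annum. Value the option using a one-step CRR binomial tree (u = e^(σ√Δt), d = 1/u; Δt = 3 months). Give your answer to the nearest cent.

CRR parameters: u = e^(σ√Δt) = e^(0.35·√0.25) = 1.1912, d = 1/u = 0.8395
Per-period rate: rΔt = 0.1·0.25 = 0.025, so R = e^0.025 = 1.0253
Risk-neutral probability p = (e^0.025 − 0.8395)/(1.1912 − 0.8395) = 0.1859/0.3518 = 0.5283
Terminal stock prices: S_u = 148.9, S_d = 104.9
Terminal payoffs (S − K): max(6.906, 0) = 6.906, max(-37.07, 0) = 0
Node 0 (S = 125): V_0 = e^(−0.025)·[0.5283·6.9058 + 0.4717·0.0000] = 3.5584

$3.56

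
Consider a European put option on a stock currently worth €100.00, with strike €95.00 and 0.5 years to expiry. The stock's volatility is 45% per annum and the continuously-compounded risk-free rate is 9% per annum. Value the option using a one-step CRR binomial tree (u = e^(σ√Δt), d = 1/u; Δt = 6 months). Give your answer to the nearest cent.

CRR parameters: u = e^(σ√Δt) = e^(0.45·√0.5) = 1.3746, d = 1/u = 0.7275
Per-period rate: rΔt = 0.09·0.5 = 0.045, so R = e^0.045 = 1.0460
Risk-neutral probability p = (e^0.045 − 0.7275)/(1.3746 − 0.7275) = 0.3186/0.6472 = 0.4922
Terminal stock prices: S_u = 137.5, S_d = 72.75
Terminal payoffs (K − S): max(-42.46, 0) = 0, max(22.25, 0) = 22.25
Node 0 (S = 100): V_0 = e^(−0.045)·[0.4922·0.0000 + 0.5078·22.2541] = 10.8027

€10.80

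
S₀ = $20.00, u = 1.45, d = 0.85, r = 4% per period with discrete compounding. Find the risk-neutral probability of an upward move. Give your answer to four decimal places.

p = 0.3167

Risk-neutral probability p = (1 + 0.04 − 0.85)/(1.45 − 0.85) = 0.1900/0.6000 = 0.3167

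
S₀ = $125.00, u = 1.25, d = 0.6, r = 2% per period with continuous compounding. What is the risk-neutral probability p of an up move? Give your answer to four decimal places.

Risk-neutral probability p = (e^0.02 − 0.6)/(1.25 − 0.6) = 0.4202/0.6500 = 0.6465

p = 0.6465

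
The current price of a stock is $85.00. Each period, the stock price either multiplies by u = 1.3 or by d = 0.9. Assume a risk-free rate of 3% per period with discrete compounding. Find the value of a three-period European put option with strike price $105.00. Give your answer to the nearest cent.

Risk-neutral probability p = (1 + 0.03 − 0.9)/(1.3 − 0.9) = 0.1300/0.4000 = 0.3250
Terminal stock prices: S_uuu = 186.7, S_uud = 129.3, S_udd = 89.51, S_ddd = 61.97
Terminal payoffs (K − S): max(-81.75, 0) = 0, max(-24.28, 0) = 0, max(15.49, 0) = 15.49, max(43.03, 0) = 43.03
Node uu (S = 143.7): V_uu = 1/1.03·[0.3250·0.0000 + 0.6750·0.0000] = 0.0000
Node ud (S = 99.45): V_ud = 1/1.03·[0.3250·0.0000 + 0.6750·15.4950] = 10.1545
Node dd (S = 68.85): V_dd = 1/1.03·[0.3250·15.4950 + 0.6750·43.0350] = 33.0917
Node u (S = 110.5): V_u = 1/1.03·[0.3250·0.0000 + 0.6750·10.1545] = 6.6546
Node d (S = 76.5): V_d = 1/1.03·[0.3250·10.1545 + 0.6750·33.0917] = 24.8904
Node 0 (S = 85): V_0 = 1/1.03·[0.3250·6.6546 + 0.6750·24.8904] = 18.4115

$18.41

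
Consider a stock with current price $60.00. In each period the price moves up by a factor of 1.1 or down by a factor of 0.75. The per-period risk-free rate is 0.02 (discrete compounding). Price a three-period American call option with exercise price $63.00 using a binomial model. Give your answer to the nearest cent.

$7.29

Risk-neutral probability p = (1 + 0.02 − 0.75)/(1.1 − 0.75) = 0.2700/0.3500 = 0.7714
Terminal stock prices: S_uuu = 79.86, S_uud = 54.45, S_udd = 37.12, S_ddd = 25.31
Terminal payoffs (S − K): max(16.86, 0) = 16.86, max(-8.55, 0) = 0, max(-25.88, 0) = 0, max(-37.69, 0) = 0
Node uu (S = 72.6): continuation = 1/1.02·[0.7714·16.8600 + 0.2286·0.0000] = 12.7513; exercise value = 9.6000 ≤ continuation, so V_uu = 12.7513
Node ud (S = 49.5): continuation = 1/1.02·[0.7714·0.0000 + 0.2286·0.0000] = 0.0000; exercise value = 0.0000 ≤ continuation, so V_ud = 0.0000
Node dd (S = 33.75): continuation = 1/1.02·[0.7714·0.0000 + 0.2286·0.0000] = 0.0000; exercise value = 0.0000 ≤ continuation, so V_dd = 0.0000
Node u (S = 66): continuation = 1/1.02·[0.7714·12.7513 + 0.2286·0.0000] = 9.6438; exercise value = 3.0000 ≤ continuation, so V_u = 9.6438
Node d (S = 45): continuation = 1/1.02·[0.7714·0.0000 + 0.2286·0.0000] = 0.0000; exercise value = 0.0000 ≤ continuation, so V_d = 0.0000
Node 0 (S = 60): continuation = 1/1.02·[0.7714·9.6438 + 0.2286·0.0000] = 7.2936; exercise value = 0.0000 ≤ continuation, so V_0 = 7.2936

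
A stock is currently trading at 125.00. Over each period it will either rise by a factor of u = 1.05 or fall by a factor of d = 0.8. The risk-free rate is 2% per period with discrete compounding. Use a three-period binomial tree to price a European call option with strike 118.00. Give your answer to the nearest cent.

Risk-neutral probability p = (1 + 0.02 − 0.8)/(1.05 − 0.8) = 0.2200/0.2500 = 0.8800
Terminal stock prices: S_uuu = 144.7, S_uud = 110.2, S_udd = 84, S_ddd = 64
Terminal payoffs (S − K): max(26.7, 0) = 26.7, max(-7.75, 0) = 0, max(-34, 0) = 0, max(-54, 0) = 0
Node uu (S = 137.8): V_uu = 1/1.02·[0.8800·26.7031 + 0.1200·0.0000] = 23.0380
Node ud (S = 105): V_ud = 1/1.02·[0.8800·0.0000 + 0.1200·0.0000] = 0.0000
Node dd (S = 80): V_dd = 1/1.02·[0.8800·0.0000 + 0.1200·0.0000] = 0.0000
Node u (S = 131.2): V_u = 1/1.02·[0.8800·23.0380 + 0.1200·0.0000] = 19.8759
Node d (S = 100): V_d = 1/1.02·[0.8800·0.0000 + 0.1200·0.0000] = 0.0000
Node 0 (S = 125): V_0 = 1/1.02·[0.8800·19.8759 + 0.1200·0.0000] = 17.1478

17.15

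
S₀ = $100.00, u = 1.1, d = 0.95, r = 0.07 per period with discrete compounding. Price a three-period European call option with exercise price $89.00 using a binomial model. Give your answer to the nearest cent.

Risk-neutral probability p = (1 + 0.07 − 0.95)/(1.1 − 0.95) = 0.1200/0.1500 = 0.8000
Terminal stock prices: S_uuu = 133.1, S_uud = 115, S_udd = 99.28, S_ddd = 85.74
Terminal payoffs (S − K): max(44.1, 0) = 44.1, max(25.95, 0) = 25.95, max(10.28, 0) = 10.28, max(-3.263, 0) = 0
Node uu (S = 121): V_uu = 1/1.07·[0.8000·44.1000 + 0.2000·25.9500] = 37.8224
Node ud (S = 104.5): V_ud = 1/1.07·[0.8000·25.9500 + 0.2000·10.2750] = 21.3224
Node dd (S = 90.25): V_dd = 1/1.07·[0.8000·10.2750 + 0.2000·0.0000] = 7.6822
Node u (S = 110): V_u = 1/1.07·[0.8000·37.8224 + 0.2000·21.3224] = 32.2640
Node d (S = 95): V_d = 1/1.07·[0.8000·21.3224 + 0.2000·7.6822] = 17.3779
Node 0 (S = 100): V_0 = 1/1.07·[0.8000·32.2640 + 0.2000·17.3779] = 27.3708

$27.37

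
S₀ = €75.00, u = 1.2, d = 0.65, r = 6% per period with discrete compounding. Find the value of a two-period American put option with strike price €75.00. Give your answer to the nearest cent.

Risk-neutral probability p = (1 + 0.06 − 0.65)/(1.2 − 0.65) = 0.4100/0.5500 = 0.7455
Terminal stock prices: S_uu = 108, S_ud = 58.5, S_dd = 31.69
Terminal payoffs (K − S): max(-33, 0) = 0, max(16.5, 0) = 16.5, max(43.31, 0) = 43.31
Node u (S = 90): continuation = 1/1.06·[0.7455·0.0000 + 0.2545·16.5000] = 3.9623; exercise value = 0.0000 ≤ continuation, so V_u = 3.9623
Node d (S = 48.75): continuation = 1/1.06·[0.7455·16.5000 + 0.2545·43.3125] = 22.0047; exercise value = 26.2500 > continuation, so V_d = 26.2500 (exercise)
Node 0 (S = 75): continuation = 1/1.06·[0.7455·3.9623 + 0.2545·26.2500] = 9.0901; exercise value = 0.0000 ≤ continuation, so V_0 = 9.0901

€9.09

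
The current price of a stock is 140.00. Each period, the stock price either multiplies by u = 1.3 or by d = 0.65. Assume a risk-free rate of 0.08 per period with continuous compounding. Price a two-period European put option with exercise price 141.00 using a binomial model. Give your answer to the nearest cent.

16.35

Risk-neutral probability p = (e^0.08 − 0.65)/(1.3 − 0.65) = 0.4333/0.6500 = 0.6666
Terminal stock prices: S_uu = 236.6, S_ud = 118.3, S_dd = 59.15
Terminal payoffs (K − S): max(-95.6, 0) = 0, max(22.7, 0) = 22.7, max(81.85, 0) = 81.85
Node u (S = 182): V_u = e^(−0.08)·[0.6666·0.0000 + 0.3334·22.7000] = 6.9864
Node d (S = 91): V_d = e^(−0.08)·[0.6666·22.7000 + 0.3334·81.8500] = 39.1594
Node 0 (S = 140): V_0 = e^(−0.08)·[0.6666·6.9864 + 0.3334·39.1594] = 16.3512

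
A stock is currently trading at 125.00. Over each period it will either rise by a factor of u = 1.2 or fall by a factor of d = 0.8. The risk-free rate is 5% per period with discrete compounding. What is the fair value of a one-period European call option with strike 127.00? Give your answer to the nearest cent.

Risk-neutral probability p = (1 + 0.05 − 0.8)/(1.2 − 0.8) = 0.2500/0.4000 = 0.6250
Terminal stock prices: S_u = 150, S_d = 100
Terminal payoffs (S − K): max(23, 0) = 23, max(-27, 0) = 0
Node 0 (S = 125): V_0 = 1/1.05·[0.6250·23.0000 + 0.3750·0.0000] = 13.6905

13.69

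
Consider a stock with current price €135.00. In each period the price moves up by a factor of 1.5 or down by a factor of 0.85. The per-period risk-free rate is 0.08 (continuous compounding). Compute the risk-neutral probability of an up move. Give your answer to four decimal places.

p = 0.3589

Risk-neutral probability p = (e^0.08 − 0.85)/(1.5 − 0.85) = 0.2333/0.6500 = 0.3589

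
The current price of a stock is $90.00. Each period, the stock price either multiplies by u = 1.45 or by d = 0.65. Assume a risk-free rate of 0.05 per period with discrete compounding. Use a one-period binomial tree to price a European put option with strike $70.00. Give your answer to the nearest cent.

Risk-neutral probability p = (1 + 0.05 − 0.65)/(1.45 − 0.65) = 0.4000/0.8000 = 0.5000
Terminal stock prices: S_u = 130.5, S_d = 58.5
Terminal payoffs (K − S): max(-60.5, 0) = 0, max(11.5, 0) = 11.5
Node 0 (S = 90): V_0 = 1/1.05·[0.5000·0.0000 + 0.5000·11.5000] = 5.4762

$5.48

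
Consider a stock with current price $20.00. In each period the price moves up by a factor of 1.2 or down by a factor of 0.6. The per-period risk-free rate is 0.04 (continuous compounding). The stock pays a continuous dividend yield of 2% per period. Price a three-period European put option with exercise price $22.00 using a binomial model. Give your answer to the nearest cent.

Per-period risk-free factor R = e^0.04 = 1.0408; dividend-adjusted growth = e^(0.04−0.02) = 1.0202.
Risk-neutral probability p = (1.0202 − 0.6)/(1.2 − 0.6) = 0.4202/0.6000 = 0.7003
Terminal stock prices: S_uuu = 34.56, S_uud = 17.28, S_udd = 8.64, S_ddd = 4.32
Terminal payoffs (K − S): max(-12.56, 0) = 0, max(4.72, 0) = 4.72, max(13.36, 0) = 13.36, max(17.68, 0) = 17.68
Node uu (S = 28.8): V_uu = e^(−0.04)·[0.7003·0.0000 + 0.2997·4.7200] = 1.3590
Node ud (S = 14.4): V_ud = e^(−0.04)·[0.7003·4.7200 + 0.2997·13.3600] = 7.0225
Node dd (S = 7.2): V_dd = e^(−0.04)·[0.7003·13.3600 + 0.2997·17.6800] = 14.0799
Node u (S = 24): V_u = e^(−0.04)·[0.7003·1.3590 + 0.2997·7.0225] = 2.9363
Node d (S = 12): V_d = e^(−0.04)·[0.7003·7.0225 + 0.2997·14.0799] = 8.7791
Node 0 (S = 20): V_0 = e^(−0.04)·[0.7003·2.9363 + 0.2997·8.7791] = 4.5034

$4.50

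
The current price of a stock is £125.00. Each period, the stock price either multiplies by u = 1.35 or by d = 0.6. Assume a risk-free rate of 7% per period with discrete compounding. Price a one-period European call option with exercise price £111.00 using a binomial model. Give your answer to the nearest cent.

Risk-neutral probability p = (1 + 0.07 − 0.6)/(1.35 − 0.6) = 0.4700/0.7500 = 0.6267
Terminal stock prices: S_u = 168.8, S_d = 75
Terminal payoffs (S − K): max(57.75, 0) = 57.75, max(-36, 0) = 0
Node 0 (S = 125): V_0 = 1/1.07·[0.6267·57.7500 + 0.3733·0.0000] = 33.8224

£33.82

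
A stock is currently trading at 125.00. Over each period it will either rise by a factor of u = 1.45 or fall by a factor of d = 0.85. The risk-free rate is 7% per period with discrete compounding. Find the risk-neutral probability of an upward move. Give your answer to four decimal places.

p = 0.3667

Risk-neutral probability p = (1 + 0.07 − 0.85)/(1.45 − 0.85) = 0.2200/0.6000 = 0.3667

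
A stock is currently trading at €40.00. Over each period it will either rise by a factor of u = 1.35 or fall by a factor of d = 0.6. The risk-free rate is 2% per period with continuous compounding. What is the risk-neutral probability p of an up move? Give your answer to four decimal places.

Risk-neutral probability p = (e^0.02 − 0.6)/(1.35 − 0.6) = 0.4202/0.7500 = 0.5603

p = 0.5603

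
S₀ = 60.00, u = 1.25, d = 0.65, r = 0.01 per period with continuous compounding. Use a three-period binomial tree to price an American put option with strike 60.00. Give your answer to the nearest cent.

10.96

Risk-neutral probability p = (e^0.01 − 0.65)/(1.25 − 0.65) = 0.3601/0.6000 = 0.6001
Terminal stock prices: S_uuu = 117.2, S_uud = 60.94, S_udd = 31.69, S_ddd = 16.48
Terminal payoffs (K − S): max(-57.19, 0) = 0, max(-0.9375, 0) = 0, max(28.31, 0) = 28.31, max(43.52, 0) = 43.52
Node uu (S = 93.75): continuation = e^(−0.01)·[0.6001·0.0000 + 0.3999·0.0000] = 0.0000; exercise value = 0.0000 ≤ continuation, so V_uu = 0.0000
Node ud (S = 48.75): continuation = e^(−0.01)·[0.6001·0.0000 + 0.3999·28.3125] = 11.2100; exercise value = 11.2500 > continuation, so V_ud = 11.2500 (exercise)
Node dd (S = 25.35): continuation = e^(−0.01)·[0.6001·28.3125 + 0.3999·43.5225] = 34.0530; exercise value = 34.6500 > continuation, so V_dd = 34.6500 (exercise)
Node u (S = 75): continuation = e^(−0.01)·[0.6001·0.0000 + 0.3999·11.2500] = 4.4543; exercise value = 0.0000 ≤ continuation, so V_u = 4.4543
Node d (S = 39): continuation = e^(−0.01)·[0.6001·11.2500 + 0.3999·34.6500] = 20.4030; exercise value = 21.0000 > continuation, so V_d = 21.0000 (exercise)
Node 0 (S = 60): continuation = e^(−0.01)·[0.6001·4.4543 + 0.3999·21.0000] = 10.9610; exercise value = 0.0000 ≤ continuation, so V_0 = 10.9610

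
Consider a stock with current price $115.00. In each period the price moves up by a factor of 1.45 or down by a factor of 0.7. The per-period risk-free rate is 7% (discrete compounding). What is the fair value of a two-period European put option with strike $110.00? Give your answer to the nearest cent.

Risk-neutral probability p = (1 + 0.07 − 0.7)/(1.45 − 0.7) = 0.3700/0.7500 = 0.4933
Terminal stock prices: S_uu = 241.8, S_ud = 116.7, S_dd = 56.35
Terminal payoffs (K − S): max(-131.8, 0) = 0, max(-6.725, 0) = 0, max(53.65, 0) = 53.65
Node u (S = 166.8): V_u = 1/1.07·[0.4933·0.0000 + 0.5067·0.0000] = 0.0000
Node d (S = 80.5): V_d = 1/1.07·[0.4933·0.0000 + 0.5067·53.6500] = 25.4044
Node 0 (S = 115): V_0 = 1/1.07·[0.4933·0.0000 + 0.5067·25.4044] = 12.0295

$12.03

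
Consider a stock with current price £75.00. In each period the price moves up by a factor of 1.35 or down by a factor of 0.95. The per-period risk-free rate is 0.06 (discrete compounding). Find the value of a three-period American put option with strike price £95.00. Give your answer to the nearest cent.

Risk-neutral probability p = (1 + 0.06 − 0.95)/(1.35 − 0.95) = 0.1100/0.4000 = 0.2750
Terminal stock prices: S_uuu = 184.5, S_uud = 129.9, S_udd = 91.38, S_ddd = 64.3
Terminal payoffs (K − S): max(-89.53, 0) = 0, max(-34.85, 0) = 0, max(3.622, 0) = 3.622, max(30.7, 0) = 30.7
Node uu (S = 136.7): continuation = 1/1.06·[0.2750·0.0000 + 0.7250·0.0000] = 0.0000; exercise value = 0.0000 ≤ continuation, so V_uu = 0.0000
Node ud (S = 96.19): continuation = 1/1.06·[0.2750·0.0000 + 0.7250·3.6219] = 2.4772; exercise value = 0.0000 ≤ continuation, so V_ud = 2.4772
Node dd (S = 67.69): continuation = 1/1.06·[0.2750·3.6219 + 0.7250·30.6969] = 21.9351; exercise value = 27.3125 > continuation, so V_dd = 27.3125 (exercise)
Node u (S = 101.2): continuation = 1/1.06·[0.2750·0.0000 + 0.7250·2.4772] = 1.6943; exercise value = 0.0000 ≤ continuation, so V_u = 1.6943
Node d (S = 71.25): continuation = 1/1.06·[0.2750·2.4772 + 0.7250·27.3125] = 19.3234; exercise value = 23.7500 > continuation, so V_d = 23.7500 (exercise)
Node 0 (S = 75): continuation = 1/1.06·[0.2750·1.6943 + 0.7250·23.7500] = 16.6837; exercise value = 20.0000 > continuation, so V_0 = 20.0000 (exercise)

£20.00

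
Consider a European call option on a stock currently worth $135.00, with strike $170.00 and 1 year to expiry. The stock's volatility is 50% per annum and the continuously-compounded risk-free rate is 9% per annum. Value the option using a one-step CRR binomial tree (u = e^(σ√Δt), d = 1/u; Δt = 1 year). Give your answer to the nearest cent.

CRR parameters: u = e^(σ√Δt) = e^(0.5·√1) = 1.6487, d = 1/u = 0.6065
Per-period rate: rΔt = 0.09·1 = 0.09, so R = e^0.09 = 1.0942
Risk-neutral probability p = (e^0.09 − 0.6065)/(1.6487 − 0.6065) = 0.4876/1.0422 = 0.4679
Terminal stock prices: S_u = 222.6, S_d = 81.88
Terminal payoffs (S − K): max(52.58, 0) = 52.58, max(-88.12, 0) = 0
Node 0 (S = 135): V_0 = e^(−0.09)·[0.4679·52.5774 + 0.5321·0.0000] = 22.4837

$22.48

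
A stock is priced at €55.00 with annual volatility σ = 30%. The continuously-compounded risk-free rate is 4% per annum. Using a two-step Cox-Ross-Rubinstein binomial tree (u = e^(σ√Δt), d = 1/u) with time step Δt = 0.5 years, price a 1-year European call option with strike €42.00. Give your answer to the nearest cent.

CRR parameters: u = e^(σ√Δt) = e^(0.3·√0.5) = 1.2363, d = 1/u = 0.8089
Per-period rate: rΔt = 0.04·0.5 = 0.02, so R = e^0.02 = 1.0202
Risk-neutral probability p = (e^0.02 − 0.8089)/(1.2363 − 0.8089) = 0.2113/0.4275 = 0.4944
Terminal stock prices: S_uu = 84.07, S_ud = 55, S_dd = 35.98
Terminal payoffs (S − K): max(42.07, 0) = 42.07, max(13, 0) = 13, max(-6.016, 0) = 0
Node u (S = 68): V_u = e^(−0.02)·[0.4944·42.0656 + 0.5056·13.0000] = 26.8288
Node d (S = 44.49): V_d = e^(−0.02)·[0.4944·13.0000 + 0.5056·0.0000] = 6.3002
Node 0 (S = 55): V_0 = e^(−0.02)·[0.4944·26.8288 + 0.5056·6.3002] = 16.1243

€16.12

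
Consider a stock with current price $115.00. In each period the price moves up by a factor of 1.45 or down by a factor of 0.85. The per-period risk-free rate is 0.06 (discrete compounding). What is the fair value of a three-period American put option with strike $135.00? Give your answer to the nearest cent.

$24.65

Risk-neutral probability p = (1 + 0.06 − 0.85)/(1.45 − 0.85) = 0.2100/0.6000 = 0.3500
Terminal stock prices: S_uuu = 350.6, S_uud = 205.5, S_udd = 120.5, S_ddd = 70.62
Terminal payoffs (K − S): max(-215.6, 0) = 0, max(-70.52, 0) = 0, max(14.52, 0) = 14.52, max(64.38, 0) = 64.38
Node uu (S = 241.8): continuation = 1/1.06·[0.3500·0.0000 + 0.6500·0.0000] = 0.0000; exercise value = 0.0000 ≤ continuation, so V_uu = 0.0000
Node ud (S = 141.7): continuation = 1/1.06·[0.3500·0.0000 + 0.6500·14.5231] = 8.9057; exercise value = 0.0000 ≤ continuation, so V_ud = 8.9057
Node dd (S = 83.09): continuation = 1/1.06·[0.3500·14.5231 + 0.6500·64.3756] = 44.2710; exercise value = 51.9125 > continuation, so V_dd = 51.9125 (exercise)
Node u (S = 166.8): continuation = 1/1.06·[0.3500·0.0000 + 0.6500·8.9057] = 5.4610; exercise value = 0.0000 ≤ continuation, so V_u = 5.4610
Node d (S = 97.75): continuation = 1/1.06·[0.3500·8.9057 + 0.6500·51.9125] = 34.7737; exercise value = 37.2500 > continuation, so V_d = 37.2500 (exercise)
Node 0 (S = 115): continuation = 1/1.06·[0.3500·5.4610 + 0.6500·37.2500] = 24.6452; exercise value = 20.0000 ≤ continuation, so V_0 = 24.6452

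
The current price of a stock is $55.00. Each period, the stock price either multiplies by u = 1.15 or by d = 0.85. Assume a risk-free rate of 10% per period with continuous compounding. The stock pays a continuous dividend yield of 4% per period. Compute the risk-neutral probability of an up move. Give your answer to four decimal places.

Per-period risk-free factor R = e^0.1 = 1.1052; dividend-adjusted growth = e^(0.1−0.04) = 1.0618.
Risk-neutral probability p = (1.0618 − 0.85)/(1.15 − 0.85) = 0.2118/0.3000 = 0.7061

p = 0.7061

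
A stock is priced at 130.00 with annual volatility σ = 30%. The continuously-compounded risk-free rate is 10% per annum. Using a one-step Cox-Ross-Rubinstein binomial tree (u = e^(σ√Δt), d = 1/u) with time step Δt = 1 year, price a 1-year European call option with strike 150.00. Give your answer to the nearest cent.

13.79

CRR parameters: u = e^(σ√Δt) = e^(0.3·√1) = 1.3499, d = 1/u = 0.7408
Per-period rate: rΔt = 0.1·1 = 0.1, so R = e^0.1 = 1.1052
Risk-neutral probability p = (e^0.1 − 0.7408)/(1.3499 − 0.7408) = 0.3644/0.6090 = 0.5982
Terminal stock prices: S_u = 175.5, S_d = 96.31
Terminal payoffs (S − K): max(25.48, 0) = 25.48, max(-53.69, 0) = 0
Node 0 (S = 130): V_0 = e^(−0.1)·[0.5982·25.4816 + 0.4018·0.0000] = 13.7935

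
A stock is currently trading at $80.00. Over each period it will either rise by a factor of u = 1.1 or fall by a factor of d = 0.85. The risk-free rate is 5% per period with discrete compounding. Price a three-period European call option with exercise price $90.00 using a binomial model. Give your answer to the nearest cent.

$7.29

Risk-neutral probability p = (1 + 0.05 − 0.85)/(1.1 − 0.85) = 0.2000/0.2500 = 0.8000
Terminal stock prices: S_uuu = 106.5, S_uud = 82.28, S_udd = 63.58, S_ddd = 49.13
Terminal payoffs (S − K): max(16.48, 0) = 16.48, max(-7.72, 0) = 0, max(-26.42, 0) = 0, max(-40.87, 0) = 0
Node uu (S = 96.8): V_uu = 1/1.05·[0.8000·16.4800 + 0.2000·0.0000] = 12.5562
Node ud (S = 74.8): V_ud = 1/1.05·[0.8000·0.0000 + 0.2000·0.0000] = 0.0000
Node dd (S = 57.8): V_dd = 1/1.05·[0.8000·0.0000 + 0.2000·0.0000] = 0.0000
Node u (S = 88): V_u = 1/1.05·[0.8000·12.5562 + 0.2000·0.0000] = 9.5666
Node d (S = 68): V_d = 1/1.05·[0.8000·0.0000 + 0.2000·0.0000] = 0.0000
Node 0 (S = 80): V_0 = 1/1.05·[0.8000·9.5666 + 0.2000·0.0000] = 7.2889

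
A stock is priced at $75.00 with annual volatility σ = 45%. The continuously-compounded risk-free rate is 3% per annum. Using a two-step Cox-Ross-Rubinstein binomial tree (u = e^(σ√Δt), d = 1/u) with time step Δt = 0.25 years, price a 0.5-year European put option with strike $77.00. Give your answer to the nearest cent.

$9.34

CRR parameters: u = e^(σ√Δt) = e^(0.45·√0.25) = 1.2523, d = 1/u = 0.7985
Per-period rate: rΔt = 0.03·0.25 = 0.0075, so R = e^0.0075 = 1.0075
Risk-neutral probability p = (e^0.0075 − 0.7985)/(1.2523 − 0.7985) = 0.2090/0.4538 = 0.4606
Terminal stock prices: S_uu = 117.6, S_ud = 75, S_dd = 47.82
Terminal payoffs (K − S): max(-40.62, 0) = 0, max(2, 0) = 2, max(29.18, 0) = 29.18
Node u (S = 93.92): V_u = e^(−0.0075)·[0.4606·0.0000 + 0.5394·2.0000] = 1.0708
Node d (S = 59.89): V_d = e^(−0.0075)·[0.4606·2.0000 + 0.5394·29.1779] = 16.5359
Node 0 (S = 75): V_0 = e^(−0.0075)·[0.4606·1.0708 + 0.5394·16.5359] = 9.3427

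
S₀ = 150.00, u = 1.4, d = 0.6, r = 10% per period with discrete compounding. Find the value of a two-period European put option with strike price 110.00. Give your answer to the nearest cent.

Risk-neutral probability p = (1 + 0.1 − 0.6)/(1.4 − 0.6) = 0.5000/0.8000 = 0.6250
Terminal stock prices: S_uu = 294, S_ud = 126, S_dd = 54
Terminal payoffs (K − S): max(-184, 0) = 0, max(-16, 0) = 0, max(56, 0) = 56
Node u (S = 210): V_u = 1/1.1·[0.6250·0.0000 + 0.3750·0.0000] = 0.0000
Node d (S = 90): V_d = 1/1.1·[0.6250·0.0000 + 0.3750·56.0000] = 19.0909
Node 0 (S = 150): V_0 = 1/1.1·[0.6250·0.0000 + 0.3750·19.0909] = 6.5083

6.51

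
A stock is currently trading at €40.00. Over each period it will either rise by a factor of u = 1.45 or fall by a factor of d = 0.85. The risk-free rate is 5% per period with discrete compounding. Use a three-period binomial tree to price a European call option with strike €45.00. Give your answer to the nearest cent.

€7.55

Risk-neutral probability p = (1 + 0.05 − 0.85)/(1.45 − 0.85) = 0.2000/0.6000 = 0.3333
Terminal stock prices: S_uuu = 121.9, S_uud = 71.48, S_udd = 41.9, S_ddd = 24.56
Terminal payoffs (S − K): max(76.94, 0) = 76.94, max(26.48, 0) = 26.48, max(-3.095, 0) = 0, max(-20.44, 0) = 0
Node uu (S = 84.1): V_uu = 1/1.05·[0.3333·76.9450 + 0.6667·26.4850] = 41.2429
Node ud (S = 49.3): V_ud = 1/1.05·[0.3333·26.4850 + 0.6667·0.0000] = 8.4079
Node dd (S = 28.9): V_dd = 1/1.05·[0.3333·0.0000 + 0.6667·0.0000] = 0.0000
Node u (S = 58): V_u = 1/1.05·[0.3333·41.2429 + 0.6667·8.4079] = 18.4313
Node d (S = 34): V_d = 1/1.05·[0.3333·8.4079 + 0.6667·0.0000] = 2.6692
Node 0 (S = 40): V_0 = 1/1.05·[0.3333·18.4313 + 0.6667·2.6692] = 7.5459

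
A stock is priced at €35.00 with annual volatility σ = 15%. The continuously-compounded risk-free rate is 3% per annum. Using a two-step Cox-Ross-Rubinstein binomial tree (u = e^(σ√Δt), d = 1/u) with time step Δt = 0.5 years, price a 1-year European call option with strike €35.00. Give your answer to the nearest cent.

CRR parameters: u = e^(σ√Δt) = e^(0.15·√0.5) = 1.1119, d = 1/u = 0.8994
Per-period rate: rΔt = 0.03·0.5 = 0.015, so R = e^0.015 = 1.0151
Risk-neutral probability p = (e^0.015 − 0.8994)/(1.1119 − 0.8994) = 0.1157/0.2125 = 0.5446
Terminal stock prices: S_uu = 43.27, S_ud = 35, S_dd = 28.31
Terminal payoffs (S − K): max(8.271, 0) = 8.271, max(0, 0) = 0, max(-6.69, 0) = 0
Node u (S = 38.92): V_u = e^(−0.015)·[0.5446·8.2709 + 0.4554·0.0000] = 4.4374
Node d (S = 31.48): V_d = e^(−0.015)·[0.5446·0.0000 + 0.4554·0.0000] = 0.0000
Node 0 (S = 35): V_0 = e^(−0.015)·[0.5446·4.4374 + 0.4554·0.0000] = 2.3807

€2.38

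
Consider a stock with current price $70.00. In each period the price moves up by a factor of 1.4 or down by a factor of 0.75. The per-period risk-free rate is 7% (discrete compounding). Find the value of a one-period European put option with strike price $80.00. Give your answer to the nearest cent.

$13.05

Risk-neutral probability p = (1 + 0.07 − 0.75)/(1.4 − 0.75) = 0.3200/0.6500 = 0.4923
Terminal stock prices: S_u = 98, S_d = 52.5
Terminal payoffs (K − S): max(-18, 0) = 0, max(27.5, 0) = 27.5
Node 0 (S = 70): V_0 = 1/1.07·[0.4923·0.0000 + 0.5077·27.5000] = 13.0482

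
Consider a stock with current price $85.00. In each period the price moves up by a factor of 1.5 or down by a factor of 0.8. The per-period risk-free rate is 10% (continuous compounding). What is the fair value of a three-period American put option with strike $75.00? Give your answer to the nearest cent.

Risk-neutral probability p = (e^0.1 − 0.8)/(1.5 − 0.8) = 0.3052/0.7000 = 0.4360
Terminal stock prices: S_uuu = 286.9, S_uud = 153, S_udd = 81.6, S_ddd = 43.52
Terminal payoffs (K − S): max(-211.9, 0) = 0, max(-78, 0) = 0, max(-6.6, 0) = 0, max(31.48, 0) = 31.48
Node uu (S = 191.2): continuation = e^(−0.1)·[0.4360·0.0000 + 0.5640·0.0000] = 0.0000; exercise value = 0.0000 ≤ continuation, so V_uu = 0.0000
Node ud (S = 102): continuation = e^(−0.1)·[0.4360·0.0000 + 0.5640·0.0000] = 0.0000; exercise value = 0.0000 ≤ continuation, so V_ud = 0.0000
Node dd (S = 54.4): continuation = e^(−0.1)·[0.4360·0.0000 + 0.5640·31.4800] = 16.0663; exercise value = 20.6000 > continuation, so V_dd = 20.6000 (exercise)
Node u (S = 127.5): continuation = e^(−0.1)·[0.4360·0.0000 + 0.5640·0.0000] = 0.0000; exercise value = 0.0000 ≤ continuation, so V_u = 0.0000
Node d (S = 68): continuation = e^(−0.1)·[0.4360·0.0000 + 0.5640·20.6000] = 10.5135; exercise value = 7.0000 ≤ continuation, so V_d = 10.5135
Node 0 (S = 85): continuation = e^(−0.1)·[0.4360·0.0000 + 0.5640·10.5135] = 5.3658; exercise value = 0.0000 ≤ continuation, so V_0 = 5.3658

$5.37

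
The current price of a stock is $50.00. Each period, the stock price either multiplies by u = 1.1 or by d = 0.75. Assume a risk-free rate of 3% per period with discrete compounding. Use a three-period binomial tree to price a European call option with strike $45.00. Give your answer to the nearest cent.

$10.23

Risk-neutral probability p = (1 + 0.03 − 0.75)/(1.1 − 0.75) = 0.2800/0.3500 = 0.8000
Terminal stock prices: S_uuu = 66.55, S_uud = 45.38, S_udd = 30.94, S_ddd = 21.09
Terminal payoffs (S − K): max(21.55, 0) = 21.55, max(0.375, 0) = 0.375, max(-14.06, 0) = 0, max(-23.91, 0) = 0
Node uu (S = 60.5): V_uu = 1/1.03·[0.8000·21.5500 + 0.2000·0.3750] = 16.8107
Node ud (S = 41.25): V_ud = 1/1.03·[0.8000·0.3750 + 0.2000·0.0000] = 0.2913
Node dd (S = 28.12): V_dd = 1/1.03·[0.8000·0.0000 + 0.2000·0.0000] = 0.0000
Node u (S = 55): V_u = 1/1.03·[0.8000·16.8107 + 0.2000·0.2913] = 13.1134
Node d (S = 37.5): V_d = 1/1.03·[0.8000·0.2913 + 0.2000·0.0000] = 0.2262
Node 0 (S = 50): V_0 = 1/1.03·[0.8000·13.1134 + 0.2000·0.2262] = 10.2291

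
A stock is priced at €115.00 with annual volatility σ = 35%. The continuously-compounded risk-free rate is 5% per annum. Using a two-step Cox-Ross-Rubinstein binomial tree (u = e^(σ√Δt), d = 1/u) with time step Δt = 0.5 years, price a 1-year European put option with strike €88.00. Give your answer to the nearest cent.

€4.44

CRR parameters: u = e^(σ√Δt) = e^(0.35·√0.5) = 1.2808, d = 1/u = 0.7808
Per-period rate: rΔt = 0.05·0.5 = 0.025, so R = e^0.025 = 1.0253
Risk-neutral probability p = (e^0.025 − 0.7808)/(1.2808 − 0.7808) = 0.2446/0.5000 = 0.4891
Terminal stock prices: S_uu = 188.7, S_ud = 115, S_dd = 70.1
Terminal payoffs (K − S): max(-100.7, 0) = 0, max(-27, 0) = 0, max(17.9, 0) = 17.9
Node u (S = 147.3): V_u = e^(−0.025)·[0.4891·0.0000 + 0.5109·0.0000] = 0.0000
Node d (S = 89.79): V_d = e^(−0.025)·[0.4891·0.0000 + 0.5109·17.8976] = 8.9187
Node 0 (S = 115): V_0 = e^(−0.025)·[0.4891·0.0000 + 0.5109·8.9187] = 4.4443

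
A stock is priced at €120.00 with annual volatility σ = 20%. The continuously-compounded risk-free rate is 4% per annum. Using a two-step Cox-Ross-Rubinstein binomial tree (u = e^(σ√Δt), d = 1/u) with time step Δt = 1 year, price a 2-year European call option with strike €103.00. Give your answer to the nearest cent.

CRR parameters: u = e^(σ√Δt) = e^(0.2·√1) = 1.2214, d = 1/u = 0.8187
Per-period rate: rΔt = 0.04·1 = 0.04, so R = e^0.04 = 1.0408
Risk-neutral probability p = (e^0.04 − 0.8187)/(1.2214 − 0.8187) = 0.2221/0.4027 = 0.5515
Terminal stock prices: S_uu = 179, S_ud = 120, S_dd = 80.44
Terminal payoffs (S − K): max(76.02, 0) = 76.02, max(17, 0) = 17, max(-22.56, 0) = 0
Node u (S = 146.6): V_u = e^(−0.04)·[0.5515·76.0190 + 0.4485·17.0000] = 47.6070
Node d (S = 98.25): V_d = e^(−0.04)·[0.5515·17.0000 + 0.4485·0.0000] = 9.0081
Node 0 (S = 120): V_0 = e^(−0.04)·[0.5515·47.6070 + 0.4485·9.0081] = 29.1081

€29.11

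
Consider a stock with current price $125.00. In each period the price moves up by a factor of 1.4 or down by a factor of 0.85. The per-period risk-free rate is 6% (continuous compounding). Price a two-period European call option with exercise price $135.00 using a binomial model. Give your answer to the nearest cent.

Risk-neutral probability p = (e^0.06 − 0.85)/(1.4 − 0.85) = 0.2118/0.5500 = 0.3852
Terminal stock prices: S_uu = 245, S_ud = 148.8, S_dd = 90.31
Terminal payoffs (S − K): max(110, 0) = 110, max(13.75, 0) = 13.75, max(-44.69, 0) = 0
Node u (S = 175): V_u = e^(−0.06)·[0.3852·110.0000 + 0.6148·13.7500] = 47.8618
Node d (S = 106.2): V_d = e^(−0.06)·[0.3852·13.7500 + 0.6148·0.0000] = 4.9875
Node 0 (S = 125): V_0 = e^(−0.06)·[0.3852·47.8618 + 0.6148·4.9875] = 20.2487

$20.25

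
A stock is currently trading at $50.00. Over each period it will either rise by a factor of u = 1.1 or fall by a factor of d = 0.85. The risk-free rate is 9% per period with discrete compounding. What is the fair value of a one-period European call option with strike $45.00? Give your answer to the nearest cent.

$8.81

Risk-neutral probability p = (1 + 0.09 − 0.85)/(1.1 − 0.85) = 0.2400/0.2500 = 0.9600
Terminal stock prices: S_u = 55, S_d = 42.5
Terminal payoffs (S − K): max(10, 0) = 10, max(-2.5, 0) = 0
Node 0 (S = 50): V_0 = 1/1.09·[0.9600·10.0000 + 0.0400·0.0000] = 8.8073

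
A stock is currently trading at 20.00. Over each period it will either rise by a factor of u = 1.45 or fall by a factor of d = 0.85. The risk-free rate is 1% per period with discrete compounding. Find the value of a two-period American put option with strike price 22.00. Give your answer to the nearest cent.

3.98

Risk-neutral probability p = (1 + 0.01 − 0.85)/(1.45 − 0.85) = 0.1600/0.6000 = 0.2667
Terminal stock prices: S_uu = 42.05, S_ud = 24.65, S_dd = 14.45
Terminal payoffs (K − S): max(-20.05, 0) = 0, max(-2.65, 0) = 0, max(7.55, 0) = 7.55
Node u (S = 29): continuation = 1/1.01·[0.2667·0.0000 + 0.7333·0.0000] = 0.0000; exercise value = 0.0000 ≤ continuation, so V_u = 0.0000
Node d (S = 17): continuation = 1/1.01·[0.2667·0.0000 + 0.7333·7.5500] = 5.4818; exercise value = 5.0000 ≤ continuation, so V_d = 5.4818
Node 0 (S = 20): continuation = 1/1.01·[0.2667·0.0000 + 0.7333·5.4818] = 3.9802; exercise value = 2.0000 ≤ continuation, so V_0 = 3.9802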